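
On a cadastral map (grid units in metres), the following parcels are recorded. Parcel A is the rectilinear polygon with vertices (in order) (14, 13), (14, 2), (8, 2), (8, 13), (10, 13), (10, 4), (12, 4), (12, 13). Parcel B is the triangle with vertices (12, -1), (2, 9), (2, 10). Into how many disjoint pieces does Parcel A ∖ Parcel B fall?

Parcel A ∖ Parcel B splits into 2 disjoint pieces (area 47.1091, area 0.5).

2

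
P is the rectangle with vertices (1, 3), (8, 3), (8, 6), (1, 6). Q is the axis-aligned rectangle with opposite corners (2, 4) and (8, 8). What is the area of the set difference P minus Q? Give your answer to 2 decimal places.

9.00

|P∩Q|: x∈[2,8], y∈[4,6] → 6·2 = 12.
|P| = 21.
|P ∖ Q| = |P| − |P∩Q| = 21 − 12 = 9.00.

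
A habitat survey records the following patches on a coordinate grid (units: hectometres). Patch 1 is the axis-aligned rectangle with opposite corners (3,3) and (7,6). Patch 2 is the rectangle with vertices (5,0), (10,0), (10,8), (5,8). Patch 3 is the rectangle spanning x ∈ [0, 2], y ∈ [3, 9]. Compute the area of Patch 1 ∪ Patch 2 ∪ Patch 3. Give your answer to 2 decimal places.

By inclusion–exclusion:
Individual areas: |Patch 1| = 12, |Patch 2| = 40, |Patch 3| = 12.
|Patch 1∩Patch 2|: x∈[5,7], y∈[3,6] → 2·3 = 6.
|Patch 1∩Patch 3| = 0 (no overlap).
|Patch 2∩Patch 3| = 0 (no overlap).
|Patch 1∩Patch 2∩Patch 3| = 0.
|Patch 1 ∪ Patch 2 ∪ Patch 3| = 64 − 6 + 0 = 58.00.

58.00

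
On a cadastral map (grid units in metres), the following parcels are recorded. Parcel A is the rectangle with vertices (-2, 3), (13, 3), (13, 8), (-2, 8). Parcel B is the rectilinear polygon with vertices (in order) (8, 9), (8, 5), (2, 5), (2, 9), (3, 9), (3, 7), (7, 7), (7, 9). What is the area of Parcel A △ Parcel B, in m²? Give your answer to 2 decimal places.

63.00

|Parcel A| = 75, |Parcel B| = 16, |Parcel A∩Parcel B| = 14.
|Parcel A △ Parcel B| = |Parcel A| + |Parcel B| − 2·|Parcel A∩Parcel B| = 75 + 16 − 28 = 63.00.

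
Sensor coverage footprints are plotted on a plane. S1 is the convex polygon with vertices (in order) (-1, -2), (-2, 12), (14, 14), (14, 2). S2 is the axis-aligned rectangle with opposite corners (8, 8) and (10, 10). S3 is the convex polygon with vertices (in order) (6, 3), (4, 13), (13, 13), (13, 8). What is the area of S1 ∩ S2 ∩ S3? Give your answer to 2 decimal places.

The intersection is the polygon with vertices (8,10), (10,10), (10,8), (8,8).
By the shoelace formula its area is 4.00.

4.00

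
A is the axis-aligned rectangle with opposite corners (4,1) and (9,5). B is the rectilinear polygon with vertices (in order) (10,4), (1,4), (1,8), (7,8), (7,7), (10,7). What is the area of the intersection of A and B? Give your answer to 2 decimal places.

The intersection is the polygon with vertices (4,5), (9,5), (9,4), (4,4).
By the shoelace formula its area is 5.00.

5.00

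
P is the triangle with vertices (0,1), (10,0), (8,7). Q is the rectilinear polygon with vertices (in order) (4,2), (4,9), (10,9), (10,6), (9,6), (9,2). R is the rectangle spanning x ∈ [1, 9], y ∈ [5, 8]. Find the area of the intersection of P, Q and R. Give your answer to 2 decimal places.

The intersection is the polygon with vertices (8.571,5), (5.333,5), (8,7).
By the shoelace formula its area is 3.24.

3.24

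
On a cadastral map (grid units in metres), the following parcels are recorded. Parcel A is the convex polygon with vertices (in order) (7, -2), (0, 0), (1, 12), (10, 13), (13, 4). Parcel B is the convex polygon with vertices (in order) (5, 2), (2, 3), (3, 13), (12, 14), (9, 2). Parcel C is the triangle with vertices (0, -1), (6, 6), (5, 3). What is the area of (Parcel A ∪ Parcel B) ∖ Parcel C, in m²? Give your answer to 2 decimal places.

|Parcel A ∪ Parcel B| = 154.7528.
|(Parcel A ∪ Parcel B) ∩ Parcel C| = 5.3837.
|(Parcel A ∪ Parcel B) ∖ Parcel C| = 154.7528 − 5.3837 = 149.37.

149.37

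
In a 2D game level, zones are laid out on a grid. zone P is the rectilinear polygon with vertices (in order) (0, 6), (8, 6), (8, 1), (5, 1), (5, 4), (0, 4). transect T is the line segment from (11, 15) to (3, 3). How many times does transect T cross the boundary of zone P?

2

The segment meets the boundary at (3.667,4), (5,6).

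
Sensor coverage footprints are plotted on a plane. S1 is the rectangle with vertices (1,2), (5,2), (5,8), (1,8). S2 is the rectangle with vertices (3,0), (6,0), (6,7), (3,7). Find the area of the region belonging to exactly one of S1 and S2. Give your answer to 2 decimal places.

|S1∩S2|: x∈[3,5], y∈[2,7] → 2·5 = 10.
|S1 △ S2| = |S1| + |S2| − 2·|S1∩S2| = 24 + 21 − 20 = 25.00.

25.00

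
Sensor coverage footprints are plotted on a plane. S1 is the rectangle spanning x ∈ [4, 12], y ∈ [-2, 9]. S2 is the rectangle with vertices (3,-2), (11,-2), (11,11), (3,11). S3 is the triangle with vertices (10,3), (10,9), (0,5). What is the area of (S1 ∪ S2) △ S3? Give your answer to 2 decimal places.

|S1 ∪ S2| = 115.
|(S1 ∪ S2) ∩ S3| = 27.3.
|(S1 ∪ S2) △ S3| = 115 + 30 − 54.6 = 90.40.

90.40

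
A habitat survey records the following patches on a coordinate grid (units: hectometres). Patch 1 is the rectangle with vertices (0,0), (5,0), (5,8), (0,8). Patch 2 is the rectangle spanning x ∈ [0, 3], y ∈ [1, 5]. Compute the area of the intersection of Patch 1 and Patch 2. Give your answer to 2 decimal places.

|Patch 1∩Patch 2|: x∈[0,3], y∈[1,5] → 3·4 = 12.

12.00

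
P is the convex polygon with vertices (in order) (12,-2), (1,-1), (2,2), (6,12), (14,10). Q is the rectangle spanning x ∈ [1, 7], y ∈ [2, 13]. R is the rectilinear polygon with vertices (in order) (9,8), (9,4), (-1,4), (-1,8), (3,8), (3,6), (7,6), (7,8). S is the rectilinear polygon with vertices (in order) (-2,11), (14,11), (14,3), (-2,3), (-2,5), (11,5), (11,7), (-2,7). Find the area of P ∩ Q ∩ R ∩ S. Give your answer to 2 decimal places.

4.00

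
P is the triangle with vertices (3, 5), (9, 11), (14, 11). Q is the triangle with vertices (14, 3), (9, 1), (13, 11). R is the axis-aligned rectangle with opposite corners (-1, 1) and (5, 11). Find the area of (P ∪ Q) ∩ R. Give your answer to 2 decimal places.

0.91

The region (P ∪ Q) ∩ R is the polygon with vertices (3,5), (5,7), (5,6.091).
By the shoelace formula its area is 0.91.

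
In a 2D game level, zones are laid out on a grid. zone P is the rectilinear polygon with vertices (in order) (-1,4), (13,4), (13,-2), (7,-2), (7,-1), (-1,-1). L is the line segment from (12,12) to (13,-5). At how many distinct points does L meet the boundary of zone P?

The segment meets the boundary at (12.824,-2), (12.471,4).

2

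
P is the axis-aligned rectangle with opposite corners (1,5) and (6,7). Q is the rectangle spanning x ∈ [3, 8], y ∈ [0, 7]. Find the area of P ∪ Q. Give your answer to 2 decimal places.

39.00

By inclusion–exclusion:
Individual areas: |P| = 10, |Q| = 35.
|P∩Q|: x∈[3,6], y∈[5,7] → 3·2 = 6.
|P ∪ Q| = 45 − 6 = 39.00.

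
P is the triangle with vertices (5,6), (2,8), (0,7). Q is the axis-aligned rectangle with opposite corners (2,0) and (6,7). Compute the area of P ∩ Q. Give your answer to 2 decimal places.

The intersection is the polygon with vertices (5,6), (2,6.6), (2,7), (3.5,7).
By the shoelace formula its area is 1.35.

1.35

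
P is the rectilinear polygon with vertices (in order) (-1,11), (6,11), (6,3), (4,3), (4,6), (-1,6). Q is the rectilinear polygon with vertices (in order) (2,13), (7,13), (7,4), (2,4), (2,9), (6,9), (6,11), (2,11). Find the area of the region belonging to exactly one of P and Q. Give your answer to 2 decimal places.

46.00

|P| = 41, |Q| = 37, |P∩Q| = 16.
|P △ Q| = |P| + |Q| − 2·|P∩Q| = 41 + 37 − 32 = 46.00.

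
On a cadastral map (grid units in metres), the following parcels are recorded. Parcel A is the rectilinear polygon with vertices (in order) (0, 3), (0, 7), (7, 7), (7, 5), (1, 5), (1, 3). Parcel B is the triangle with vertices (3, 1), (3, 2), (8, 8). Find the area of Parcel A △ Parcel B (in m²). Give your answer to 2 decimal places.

|Parcel A| = 16, |Parcel B| = 2.5, |Parcel A∩Parcel B| = 0.4357.
|Parcel A △ Parcel B| = |Parcel A| + |Parcel B| − 2·|Parcel A∩Parcel B| = 16 + 2.5 − 0.8714 = 17.63.

17.63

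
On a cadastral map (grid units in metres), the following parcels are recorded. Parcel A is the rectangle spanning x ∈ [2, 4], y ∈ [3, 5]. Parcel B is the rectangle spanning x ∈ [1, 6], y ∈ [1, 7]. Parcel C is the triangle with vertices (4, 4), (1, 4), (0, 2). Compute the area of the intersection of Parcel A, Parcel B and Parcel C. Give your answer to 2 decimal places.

1.00

The intersection is the polygon with vertices (2,4), (4,4), (2,3).
By the shoelace formula its area is 1.00.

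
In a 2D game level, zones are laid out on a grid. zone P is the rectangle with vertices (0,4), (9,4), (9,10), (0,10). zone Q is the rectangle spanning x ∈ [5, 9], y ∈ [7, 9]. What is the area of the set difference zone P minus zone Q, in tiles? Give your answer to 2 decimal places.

46.00

|zone P∩zone Q|: x∈[5,9], y∈[7,9] → 4·2 = 8.
|zone P| = 54.
|zone P ∖ zone Q| = |zone P| − |zone P∩zone Q| = 54 − 8 = 46.00.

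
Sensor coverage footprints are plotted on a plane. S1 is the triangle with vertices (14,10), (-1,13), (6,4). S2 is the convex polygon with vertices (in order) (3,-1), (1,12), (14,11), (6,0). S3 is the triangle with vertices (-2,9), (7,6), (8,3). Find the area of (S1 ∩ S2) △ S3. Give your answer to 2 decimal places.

55.02

|S1 ∩ S2| = 52.6467.
|(S1 ∩ S2) ∩ S3| = 4.8144.
|(S1 ∩ S2) △ S3| = 52.6467 + 12 − 9.6287 = 55.02.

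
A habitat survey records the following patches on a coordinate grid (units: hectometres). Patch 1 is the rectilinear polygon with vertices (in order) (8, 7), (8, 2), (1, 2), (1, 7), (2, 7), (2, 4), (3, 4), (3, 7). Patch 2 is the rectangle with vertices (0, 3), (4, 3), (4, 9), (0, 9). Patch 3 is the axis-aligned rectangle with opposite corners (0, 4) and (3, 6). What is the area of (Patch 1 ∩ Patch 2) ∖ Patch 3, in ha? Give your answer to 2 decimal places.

7.00

|Patch 1 ∩ Patch 2| = 9.
|(Patch 1 ∩ Patch 2) ∩ Patch 3| = 2.
|(Patch 1 ∩ Patch 2) ∖ Patch 3| = 9 − 2 = 7.00.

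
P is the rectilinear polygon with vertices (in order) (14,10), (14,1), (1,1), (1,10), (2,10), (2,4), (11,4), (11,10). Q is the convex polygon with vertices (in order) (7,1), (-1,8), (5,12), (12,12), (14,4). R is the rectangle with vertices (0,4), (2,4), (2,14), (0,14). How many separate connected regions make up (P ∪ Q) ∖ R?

2

(P ∪ Q) ∖ R splits into 2 disjoint pieces (area 127.4196, area 0.7708).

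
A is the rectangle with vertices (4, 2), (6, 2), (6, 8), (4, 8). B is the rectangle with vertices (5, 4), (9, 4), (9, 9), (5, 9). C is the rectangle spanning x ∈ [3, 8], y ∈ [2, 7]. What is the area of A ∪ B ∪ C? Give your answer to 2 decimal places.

37.00

By inclusion–exclusion:
Individual areas: |A| = 12, |B| = 20, |C| = 25.
|A∩B|: x∈[5,6], y∈[4,8] → 1·4 = 4.
|A∩C|: x∈[4,6], y∈[2,7] → 2·5 = 10.
|B∩C|: x∈[5,8], y∈[4,7] → 3·3 = 9.
|A∩B∩C| = 3.
|A ∪ B ∪ C| = 57 − 23 + 3 = 37.00.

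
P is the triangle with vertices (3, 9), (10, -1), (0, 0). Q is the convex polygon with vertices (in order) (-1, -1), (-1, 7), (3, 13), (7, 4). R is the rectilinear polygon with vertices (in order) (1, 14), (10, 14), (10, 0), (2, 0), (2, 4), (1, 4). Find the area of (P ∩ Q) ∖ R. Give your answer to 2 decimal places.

|P ∩ Q| = 25.4112.
|(P ∩ Q) ∩ R| = 20.6748.
|(P ∩ Q) ∖ R| = 25.4112 − 20.6748 = 4.74.

4.74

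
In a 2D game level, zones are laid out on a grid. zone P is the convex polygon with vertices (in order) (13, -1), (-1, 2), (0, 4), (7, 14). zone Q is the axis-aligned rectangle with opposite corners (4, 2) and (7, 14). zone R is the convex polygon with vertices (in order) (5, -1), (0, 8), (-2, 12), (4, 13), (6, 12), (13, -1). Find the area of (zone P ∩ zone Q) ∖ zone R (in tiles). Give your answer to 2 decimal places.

2.30

|zone P ∩ zone Q| = 29.5714.
|(zone P ∩ zone Q) ∩ zone R| = 27.2725.
|(zone P ∩ zone Q) ∖ zone R| = 29.5714 − 27.2725 = 2.30.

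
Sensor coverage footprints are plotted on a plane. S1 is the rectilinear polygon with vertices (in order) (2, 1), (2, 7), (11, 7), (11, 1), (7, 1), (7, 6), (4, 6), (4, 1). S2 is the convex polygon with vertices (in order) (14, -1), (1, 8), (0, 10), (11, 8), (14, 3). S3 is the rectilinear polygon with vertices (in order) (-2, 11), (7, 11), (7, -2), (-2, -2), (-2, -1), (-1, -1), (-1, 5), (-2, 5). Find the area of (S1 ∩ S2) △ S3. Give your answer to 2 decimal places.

125.32

|S1 ∩ S2| = 21.9915.
|(S1 ∩ S2) ∩ S3| = 3.8376.
|(S1 ∩ S2) △ S3| = 21.9915 + 111 − 7.6752 = 125.32.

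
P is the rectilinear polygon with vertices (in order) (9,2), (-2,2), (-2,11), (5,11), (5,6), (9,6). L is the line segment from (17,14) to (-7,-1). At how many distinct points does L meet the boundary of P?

2

The segment meets the boundary at (-2,2.125), (5,6.5).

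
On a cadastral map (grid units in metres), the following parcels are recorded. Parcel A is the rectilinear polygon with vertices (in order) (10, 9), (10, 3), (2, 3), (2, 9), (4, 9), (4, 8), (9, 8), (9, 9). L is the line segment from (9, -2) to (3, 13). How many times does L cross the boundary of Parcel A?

2

The segment meets the boundary at (5,8), (7,3).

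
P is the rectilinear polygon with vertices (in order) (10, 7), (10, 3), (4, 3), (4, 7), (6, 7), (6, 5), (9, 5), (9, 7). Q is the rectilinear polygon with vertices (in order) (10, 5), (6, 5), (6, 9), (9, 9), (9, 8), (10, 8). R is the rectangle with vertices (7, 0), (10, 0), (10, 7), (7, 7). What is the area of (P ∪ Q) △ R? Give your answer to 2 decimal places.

|P ∪ Q| = 31.
|(P ∪ Q) ∩ R| = 12.
|(P ∪ Q) △ R| = 31 + 21 − 24 = 28.00.

28.00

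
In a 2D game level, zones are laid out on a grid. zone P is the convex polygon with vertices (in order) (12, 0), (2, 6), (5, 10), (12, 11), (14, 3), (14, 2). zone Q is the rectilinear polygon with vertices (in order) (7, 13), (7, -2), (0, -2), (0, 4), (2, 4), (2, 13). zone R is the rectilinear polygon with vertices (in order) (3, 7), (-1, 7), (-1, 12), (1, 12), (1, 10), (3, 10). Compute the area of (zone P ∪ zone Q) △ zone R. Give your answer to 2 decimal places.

154.71

|zone P ∪ zone Q| = 144.7143.
|(zone P ∪ zone Q) ∩ zone R| = 3.
|(zone P ∪ zone Q) △ zone R| = 144.7143 + 16 − 6 = 154.71.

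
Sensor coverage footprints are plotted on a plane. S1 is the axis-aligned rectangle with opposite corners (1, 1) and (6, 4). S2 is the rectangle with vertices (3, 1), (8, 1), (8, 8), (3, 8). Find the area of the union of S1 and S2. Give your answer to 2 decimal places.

41.00

By inclusion–exclusion:
Individual areas: |S1| = 15, |S2| = 35.
|S1∩S2|: x∈[3,6], y∈[1,4] → 3·3 = 9.
|S1 ∪ S2| = 50 − 9 = 41.00.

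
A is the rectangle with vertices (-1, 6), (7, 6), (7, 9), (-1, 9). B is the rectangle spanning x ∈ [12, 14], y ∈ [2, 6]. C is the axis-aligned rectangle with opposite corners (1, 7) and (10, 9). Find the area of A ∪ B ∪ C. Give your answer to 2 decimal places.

38.00

By inclusion–exclusion:
Individual areas: |A| = 24, |B| = 8, |C| = 18.
|A∩B| = 0 (no overlap).
|A∩C|: x∈[1,7], y∈[7,9] → 6·2 = 12.
|B∩C| = 0 (no overlap).
|A∩B∩C| = 0.
|A ∪ B ∪ C| = 50 − 12 + 0 = 38.00.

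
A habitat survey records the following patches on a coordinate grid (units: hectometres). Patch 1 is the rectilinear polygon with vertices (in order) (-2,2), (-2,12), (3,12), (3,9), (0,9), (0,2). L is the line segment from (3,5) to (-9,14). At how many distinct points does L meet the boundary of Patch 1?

The segment meets the boundary at (-2,8.75), (0,7.25).

2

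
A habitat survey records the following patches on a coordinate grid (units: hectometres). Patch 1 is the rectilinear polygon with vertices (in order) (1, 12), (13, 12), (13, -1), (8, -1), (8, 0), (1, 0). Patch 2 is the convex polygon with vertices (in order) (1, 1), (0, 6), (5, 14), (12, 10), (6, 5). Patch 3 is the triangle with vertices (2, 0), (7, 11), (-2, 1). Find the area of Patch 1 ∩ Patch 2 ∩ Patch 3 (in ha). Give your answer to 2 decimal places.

The intersection is the polygon with vertices (1,1), (1,4.333), (7,11), (3.286,2.829).
By the shoelace formula its area is 15.94.

15.94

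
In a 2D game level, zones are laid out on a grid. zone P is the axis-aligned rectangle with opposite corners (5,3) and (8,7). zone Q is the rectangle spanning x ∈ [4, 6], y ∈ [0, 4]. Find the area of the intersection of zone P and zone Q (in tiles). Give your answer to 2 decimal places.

|zone P∩zone Q|: x∈[5,6], y∈[3,4] → 1·1 = 1.

1.00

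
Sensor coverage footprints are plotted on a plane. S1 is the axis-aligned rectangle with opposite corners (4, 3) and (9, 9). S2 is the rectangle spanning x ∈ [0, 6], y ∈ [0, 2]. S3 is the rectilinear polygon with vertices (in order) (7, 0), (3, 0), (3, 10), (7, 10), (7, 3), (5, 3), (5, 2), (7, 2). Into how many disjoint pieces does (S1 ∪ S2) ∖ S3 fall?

(S1 ∪ S2) ∖ S3 splits into 2 disjoint pieces (area 12, area 6).

2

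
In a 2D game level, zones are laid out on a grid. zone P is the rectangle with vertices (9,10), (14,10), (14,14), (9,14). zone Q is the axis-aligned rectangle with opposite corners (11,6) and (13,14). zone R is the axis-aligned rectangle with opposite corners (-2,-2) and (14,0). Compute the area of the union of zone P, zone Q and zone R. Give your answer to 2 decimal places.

By inclusion–exclusion:
Individual areas: |zone P| = 20, |zone Q| = 16, |zone R| = 32.
|zone P∩zone Q|: x∈[11,13], y∈[10,14] → 2·4 = 8.
|zone P∩zone R| = 0 (no overlap).
|zone Q∩zone R| = 0 (no overlap).
|zone P∩zone Q∩zone R| = 0.
|zone P ∪ zone Q ∪ zone R| = 68 − 8 + 0 = 60.00.

60.00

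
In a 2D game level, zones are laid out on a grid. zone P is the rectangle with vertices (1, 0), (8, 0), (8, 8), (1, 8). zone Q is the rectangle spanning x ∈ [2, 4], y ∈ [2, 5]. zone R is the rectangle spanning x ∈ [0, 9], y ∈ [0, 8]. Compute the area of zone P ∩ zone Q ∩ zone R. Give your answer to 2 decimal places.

The intersection is the polygon with vertices (2,5), (4,5), (4,2), (2,2).
By the shoelace formula its area is 6.00.

6.00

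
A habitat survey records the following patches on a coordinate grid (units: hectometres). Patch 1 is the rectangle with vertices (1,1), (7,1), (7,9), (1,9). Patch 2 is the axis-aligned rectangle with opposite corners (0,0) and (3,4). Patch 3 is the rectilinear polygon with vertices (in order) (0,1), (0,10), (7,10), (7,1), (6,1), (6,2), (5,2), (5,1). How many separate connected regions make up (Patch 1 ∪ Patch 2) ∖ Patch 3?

(Patch 1 ∪ Patch 2) ∖ Patch 3 splits into 2 disjoint pieces (area 1, area 3).

2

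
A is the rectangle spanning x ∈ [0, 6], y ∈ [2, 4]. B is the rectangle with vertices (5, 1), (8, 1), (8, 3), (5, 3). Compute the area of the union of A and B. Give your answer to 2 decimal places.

17.00

By inclusion–exclusion:
Individual areas: |A| = 12, |B| = 6.
|A∩B|: x∈[5,6], y∈[2,3] → 1·1 = 1.
|A ∪ B| = 18 − 1 = 17.00.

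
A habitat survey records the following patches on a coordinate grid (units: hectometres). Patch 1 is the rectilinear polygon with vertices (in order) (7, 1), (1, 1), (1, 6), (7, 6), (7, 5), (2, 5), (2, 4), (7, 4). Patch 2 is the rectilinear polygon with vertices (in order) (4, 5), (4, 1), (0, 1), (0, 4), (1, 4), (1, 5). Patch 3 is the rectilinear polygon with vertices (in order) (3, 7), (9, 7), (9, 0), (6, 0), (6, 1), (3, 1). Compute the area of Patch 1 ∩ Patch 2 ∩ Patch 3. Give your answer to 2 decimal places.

3.00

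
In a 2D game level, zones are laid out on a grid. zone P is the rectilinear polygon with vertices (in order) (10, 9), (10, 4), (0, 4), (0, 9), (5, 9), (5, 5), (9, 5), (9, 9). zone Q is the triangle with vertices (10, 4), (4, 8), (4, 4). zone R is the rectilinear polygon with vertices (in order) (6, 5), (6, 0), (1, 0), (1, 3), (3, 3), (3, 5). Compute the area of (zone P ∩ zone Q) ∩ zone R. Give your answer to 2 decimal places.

The region (zone P ∩ zone Q) ∩ zone R is the polygon with vertices (4,5), (5,5), (6,5), (6,4), (4,4).
By the shoelace formula its area is 2.00.

2.00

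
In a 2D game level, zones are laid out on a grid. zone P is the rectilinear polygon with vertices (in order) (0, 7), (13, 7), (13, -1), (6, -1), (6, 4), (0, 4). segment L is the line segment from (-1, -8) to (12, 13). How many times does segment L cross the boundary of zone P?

The segment meets the boundary at (8.286,7), (6,3.308).

2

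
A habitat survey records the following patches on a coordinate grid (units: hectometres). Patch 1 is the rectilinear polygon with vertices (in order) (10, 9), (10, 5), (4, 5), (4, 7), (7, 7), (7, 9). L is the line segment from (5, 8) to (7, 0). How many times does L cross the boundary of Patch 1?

The segment meets the boundary at (5.75,5), (5.25,7).

2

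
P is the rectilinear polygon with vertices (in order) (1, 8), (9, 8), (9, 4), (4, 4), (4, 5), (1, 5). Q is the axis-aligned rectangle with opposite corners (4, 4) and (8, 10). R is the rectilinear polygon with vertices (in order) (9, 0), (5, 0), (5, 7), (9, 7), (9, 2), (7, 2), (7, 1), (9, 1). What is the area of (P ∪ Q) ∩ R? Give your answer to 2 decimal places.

12.00

The region (P ∪ Q) ∩ R is the polygon with vertices (9,4), (8,4), (5,4), (5,7), (9,7).
By the shoelace formula its area is 12.00.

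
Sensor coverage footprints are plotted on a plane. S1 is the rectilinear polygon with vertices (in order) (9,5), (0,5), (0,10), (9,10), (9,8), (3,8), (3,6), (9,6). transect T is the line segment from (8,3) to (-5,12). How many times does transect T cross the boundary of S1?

4

The segment meets the boundary at (0,8.538), (3,6.462), (3.667,6), (5.111,5).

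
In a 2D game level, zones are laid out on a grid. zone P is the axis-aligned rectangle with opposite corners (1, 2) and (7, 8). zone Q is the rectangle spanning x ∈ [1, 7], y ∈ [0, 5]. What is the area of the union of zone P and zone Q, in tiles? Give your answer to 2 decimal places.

By inclusion–exclusion:
Individual areas: |zone P| = 36, |zone Q| = 30.
|zone P∩zone Q|: x∈[1,7], y∈[2,5] → 6·3 = 18.
|zone P ∪ zone Q| = 66 − 18 = 48.00.

48.00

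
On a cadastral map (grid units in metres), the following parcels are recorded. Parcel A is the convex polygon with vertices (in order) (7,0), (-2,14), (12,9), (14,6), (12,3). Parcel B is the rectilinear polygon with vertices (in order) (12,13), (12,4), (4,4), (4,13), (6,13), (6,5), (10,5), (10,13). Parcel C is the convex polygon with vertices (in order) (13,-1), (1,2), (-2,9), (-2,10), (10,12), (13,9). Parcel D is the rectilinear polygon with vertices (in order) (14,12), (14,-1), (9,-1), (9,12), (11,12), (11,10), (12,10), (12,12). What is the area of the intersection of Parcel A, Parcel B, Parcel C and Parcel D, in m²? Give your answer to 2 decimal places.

11.71

The intersection is the polygon with vertices (10,5), (10,9.714), (12,9), (12,4), (9,4), (9,5).
By the shoelace formula its area is 11.71.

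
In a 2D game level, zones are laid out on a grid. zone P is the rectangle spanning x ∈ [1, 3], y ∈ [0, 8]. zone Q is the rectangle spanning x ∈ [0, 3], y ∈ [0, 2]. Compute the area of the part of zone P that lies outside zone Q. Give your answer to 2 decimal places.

|zone P∩zone Q|: x∈[1,3], y∈[0,2] → 2·2 = 4.
|zone P| = 16.
|zone P ∖ zone Q| = |zone P| − |zone P∩zone Q| = 16 − 4 = 12.00.

12.00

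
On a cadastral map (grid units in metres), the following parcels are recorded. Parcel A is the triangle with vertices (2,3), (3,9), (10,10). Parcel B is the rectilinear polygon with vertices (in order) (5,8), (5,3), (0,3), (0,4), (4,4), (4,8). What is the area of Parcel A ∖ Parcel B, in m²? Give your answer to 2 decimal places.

|Parcel A| = 20.5, |Parcel A∩Parcel B| = 3.3006.
|Parcel A ∖ Parcel B| = |Parcel A| − |Parcel A∩Parcel B| = 20.5 − 3.3006 = 17.20.

17.20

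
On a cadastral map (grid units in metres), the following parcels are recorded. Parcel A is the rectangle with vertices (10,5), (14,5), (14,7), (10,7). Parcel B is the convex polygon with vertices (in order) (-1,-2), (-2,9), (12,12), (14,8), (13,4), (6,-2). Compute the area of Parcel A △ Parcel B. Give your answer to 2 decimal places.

|Parcel A| = 8, |Parcel B| = 164.5, |Parcel A∩Parcel B| = 7.
|Parcel A △ Parcel B| = |Parcel A| + |Parcel B| − 2·|Parcel A∩Parcel B| = 8 + 164.5 − 14 = 158.50.

158.50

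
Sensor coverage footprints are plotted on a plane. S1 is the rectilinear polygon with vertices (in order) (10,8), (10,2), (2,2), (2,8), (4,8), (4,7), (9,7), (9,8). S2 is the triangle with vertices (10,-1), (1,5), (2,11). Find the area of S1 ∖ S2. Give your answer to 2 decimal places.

|S1| = 43, |S1∩S2| = 19.5833.
|S1 ∖ S2| = |S1| − |S1∩S2| = 43 − 19.5833 = 23.42.

23.42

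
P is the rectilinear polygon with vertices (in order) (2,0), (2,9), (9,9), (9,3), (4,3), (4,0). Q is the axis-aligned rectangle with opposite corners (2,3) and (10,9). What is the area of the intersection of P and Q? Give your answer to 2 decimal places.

42.00

The intersection is the polygon with vertices (2,9), (9,9), (9,3), (4,3), (2,3).
By the shoelace formula its area is 42.00.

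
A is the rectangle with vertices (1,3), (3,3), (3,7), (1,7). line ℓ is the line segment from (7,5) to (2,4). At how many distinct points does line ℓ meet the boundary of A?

The segment meets the boundary at (3,4.2).

1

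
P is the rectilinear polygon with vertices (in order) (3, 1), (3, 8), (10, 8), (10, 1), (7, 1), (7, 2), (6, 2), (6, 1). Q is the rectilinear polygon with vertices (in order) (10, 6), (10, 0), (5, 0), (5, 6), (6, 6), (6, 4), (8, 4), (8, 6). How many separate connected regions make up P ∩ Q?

P ∩ Q is a single connected region.

1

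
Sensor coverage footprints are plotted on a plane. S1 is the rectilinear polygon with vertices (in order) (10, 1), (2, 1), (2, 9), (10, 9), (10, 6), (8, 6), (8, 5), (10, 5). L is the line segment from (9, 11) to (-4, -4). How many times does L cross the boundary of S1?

The segment meets the boundary at (2,2.923), (7.267,9).

2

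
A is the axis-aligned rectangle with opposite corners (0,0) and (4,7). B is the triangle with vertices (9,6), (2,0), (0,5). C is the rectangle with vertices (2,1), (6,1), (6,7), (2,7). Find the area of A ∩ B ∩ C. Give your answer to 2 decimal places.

8.37

The intersection is the polygon with vertices (3.167,1), (2,1), (2,5.222), (4,5.444), (4,1.714).
By the shoelace formula its area is 8.37.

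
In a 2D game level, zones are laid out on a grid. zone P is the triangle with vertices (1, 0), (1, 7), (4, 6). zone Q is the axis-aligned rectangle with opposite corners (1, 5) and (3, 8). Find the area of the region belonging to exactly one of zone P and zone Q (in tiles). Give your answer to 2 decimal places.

9.83

|zone P| = 10.5, |zone Q| = 6, |zone P∩zone Q| = 3.3333.
|zone P △ zone Q| = |zone P| + |zone Q| − 2·|zone P∩zone Q| = 10.5 + 6 − 6.6667 = 9.83.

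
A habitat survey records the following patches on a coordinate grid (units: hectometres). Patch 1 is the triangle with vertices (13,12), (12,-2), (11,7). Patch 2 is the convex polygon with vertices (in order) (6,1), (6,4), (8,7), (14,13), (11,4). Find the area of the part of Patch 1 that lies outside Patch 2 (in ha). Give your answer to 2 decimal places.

|Patch 1| = 11.5, |Patch 1∩Patch 2| = 4.4432.
|Patch 1 ∖ Patch 2| = |Patch 1| − |Patch 1∩Patch 2| = 11.5 − 4.4432 = 7.06.

7.06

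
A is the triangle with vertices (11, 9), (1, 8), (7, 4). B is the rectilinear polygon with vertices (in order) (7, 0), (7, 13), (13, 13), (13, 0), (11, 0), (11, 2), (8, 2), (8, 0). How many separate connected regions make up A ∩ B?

A ∩ B is a single connected region.

1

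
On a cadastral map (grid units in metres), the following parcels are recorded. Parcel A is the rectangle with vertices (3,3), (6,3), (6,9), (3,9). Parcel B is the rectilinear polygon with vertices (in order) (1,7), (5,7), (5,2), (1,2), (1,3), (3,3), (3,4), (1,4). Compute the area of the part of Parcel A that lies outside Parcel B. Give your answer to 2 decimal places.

10.00

|Parcel A| = 18, |Parcel A∩Parcel B| = 8.
|Parcel A ∖ Parcel B| = |Parcel A| − |Parcel A∩Parcel B| = 18 − 8 = 10.00.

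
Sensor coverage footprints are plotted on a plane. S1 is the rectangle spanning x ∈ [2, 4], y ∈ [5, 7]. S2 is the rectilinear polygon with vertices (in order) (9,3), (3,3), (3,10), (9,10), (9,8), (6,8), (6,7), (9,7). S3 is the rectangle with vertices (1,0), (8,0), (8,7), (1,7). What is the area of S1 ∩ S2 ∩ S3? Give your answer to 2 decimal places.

2.00

The intersection is the polygon with vertices (4,5), (3,5), (3,7), (4,7).
By the shoelace formula its area is 2.00.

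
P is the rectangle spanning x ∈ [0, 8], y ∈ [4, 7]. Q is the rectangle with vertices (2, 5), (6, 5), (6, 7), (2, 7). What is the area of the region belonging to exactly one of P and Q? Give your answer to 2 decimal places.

|P∩Q|: x∈[2,6], y∈[5,7] → 4·2 = 8.
|P △ Q| = |P| + |Q| − 2·|P∩Q| = 24 + 8 − 16 = 16.00.

16.00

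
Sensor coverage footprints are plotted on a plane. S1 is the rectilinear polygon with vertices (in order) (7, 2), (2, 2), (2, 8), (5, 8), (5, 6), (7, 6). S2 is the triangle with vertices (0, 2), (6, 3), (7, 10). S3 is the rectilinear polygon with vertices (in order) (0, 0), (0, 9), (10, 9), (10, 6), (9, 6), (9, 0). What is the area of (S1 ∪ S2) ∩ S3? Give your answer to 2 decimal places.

|S1 ∪ S2| = 32.5238.
|(S1 ∪ S2) ∩ S3| = 32.16.

32.16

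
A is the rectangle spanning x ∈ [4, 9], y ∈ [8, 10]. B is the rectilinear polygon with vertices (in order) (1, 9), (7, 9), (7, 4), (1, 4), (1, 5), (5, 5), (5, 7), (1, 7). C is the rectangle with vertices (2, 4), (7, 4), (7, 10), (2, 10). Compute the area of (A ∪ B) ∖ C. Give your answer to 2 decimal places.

7.00

|A ∪ B| = 29.
|(A ∪ B) ∩ C| = 22.
|(A ∪ B) ∖ C| = 29 − 22 = 7.00.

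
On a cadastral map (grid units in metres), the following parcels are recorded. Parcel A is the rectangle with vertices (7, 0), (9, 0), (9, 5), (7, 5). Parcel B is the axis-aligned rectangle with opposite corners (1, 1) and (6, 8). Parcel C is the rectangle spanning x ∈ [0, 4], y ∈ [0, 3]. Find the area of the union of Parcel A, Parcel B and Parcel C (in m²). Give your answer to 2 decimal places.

51.00

By inclusion–exclusion:
Individual areas: |Parcel A| = 10, |Parcel B| = 35, |Parcel C| = 12.
|Parcel A∩Parcel B| = 0 (no overlap).
|Parcel A∩Parcel C| = 0 (no overlap).
|Parcel B∩Parcel C|: x∈[1,4], y∈[1,3] → 3·2 = 6.
|Parcel A∩Parcel B∩Parcel C| = 0.
|Parcel A ∪ Parcel B ∪ Parcel C| = 57 − 6 + 0 = 51.00.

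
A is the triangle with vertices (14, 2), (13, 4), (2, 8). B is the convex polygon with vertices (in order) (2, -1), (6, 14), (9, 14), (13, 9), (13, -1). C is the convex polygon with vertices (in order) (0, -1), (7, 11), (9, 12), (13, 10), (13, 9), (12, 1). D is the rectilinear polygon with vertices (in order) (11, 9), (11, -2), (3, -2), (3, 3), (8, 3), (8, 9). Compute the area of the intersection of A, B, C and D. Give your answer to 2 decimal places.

The intersection is the polygon with vertices (11,4.727), (11,3.5), (8,5), (8,5.818).
By the shoelace formula its area is 3.07.

3.07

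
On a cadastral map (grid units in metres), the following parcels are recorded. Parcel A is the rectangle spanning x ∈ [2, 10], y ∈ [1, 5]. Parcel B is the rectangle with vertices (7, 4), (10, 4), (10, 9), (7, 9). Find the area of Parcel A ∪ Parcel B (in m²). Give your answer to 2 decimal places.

44.00

By inclusion–exclusion:
Individual areas: |Parcel A| = 32, |Parcel B| = 15.
|Parcel A∩Parcel B|: x∈[7,10], y∈[4,5] → 3·1 = 3.
|Parcel A ∪ Parcel B| = 47 − 3 = 44.00.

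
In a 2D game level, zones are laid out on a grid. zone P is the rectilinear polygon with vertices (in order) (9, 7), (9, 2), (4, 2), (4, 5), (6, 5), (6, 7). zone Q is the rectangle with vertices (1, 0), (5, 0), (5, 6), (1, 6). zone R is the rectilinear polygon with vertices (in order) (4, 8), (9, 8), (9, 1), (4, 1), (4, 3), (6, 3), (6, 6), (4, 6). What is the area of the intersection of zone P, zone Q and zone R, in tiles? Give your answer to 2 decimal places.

1.00

The intersection is the polygon with vertices (4,3), (5,3), (5,2), (4,2).
By the shoelace formula its area is 1.00.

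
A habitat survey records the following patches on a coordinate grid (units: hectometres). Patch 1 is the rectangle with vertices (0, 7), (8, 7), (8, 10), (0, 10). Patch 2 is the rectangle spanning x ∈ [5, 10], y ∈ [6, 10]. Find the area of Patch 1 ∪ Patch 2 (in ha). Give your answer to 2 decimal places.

35.00

By inclusion–exclusion:
Individual areas: |Patch 1| = 24, |Patch 2| = 20.
|Patch 1∩Patch 2|: x∈[5,8], y∈[7,10] → 3·3 = 9.
|Patch 1 ∪ Patch 2| = 44 − 9 = 35.00.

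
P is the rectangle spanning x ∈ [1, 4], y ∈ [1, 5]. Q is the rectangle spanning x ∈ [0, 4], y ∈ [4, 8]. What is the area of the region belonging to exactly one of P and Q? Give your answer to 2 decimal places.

22.00

|P∩Q|: x∈[1,4], y∈[4,5] → 3·1 = 3.
|P △ Q| = |P| + |Q| − 2·|P∩Q| = 12 + 16 − 6 = 22.00.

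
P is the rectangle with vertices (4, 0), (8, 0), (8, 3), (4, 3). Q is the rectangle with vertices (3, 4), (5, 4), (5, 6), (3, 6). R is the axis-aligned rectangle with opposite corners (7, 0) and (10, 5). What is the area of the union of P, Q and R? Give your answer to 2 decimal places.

28.00

By inclusion–exclusion:
Individual areas: |P| = 12, |Q| = 4, |R| = 15.
|P∩Q| = 0 (no overlap).
|P∩R|: x∈[7,8], y∈[0,3] → 1·3 = 3.
|Q∩R| = 0 (no overlap).
|P∩Q∩R| = 0.
|P ∪ Q ∪ R| = 31 − 3 + 0 = 28.00.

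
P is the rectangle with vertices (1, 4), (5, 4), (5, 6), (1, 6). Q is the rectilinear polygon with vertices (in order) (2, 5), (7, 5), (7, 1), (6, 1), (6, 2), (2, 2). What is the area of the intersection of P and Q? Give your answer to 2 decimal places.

The intersection is the polygon with vertices (5,4), (2,4), (2,5), (5,5).
By the shoelace formula its area is 3.00.

3.00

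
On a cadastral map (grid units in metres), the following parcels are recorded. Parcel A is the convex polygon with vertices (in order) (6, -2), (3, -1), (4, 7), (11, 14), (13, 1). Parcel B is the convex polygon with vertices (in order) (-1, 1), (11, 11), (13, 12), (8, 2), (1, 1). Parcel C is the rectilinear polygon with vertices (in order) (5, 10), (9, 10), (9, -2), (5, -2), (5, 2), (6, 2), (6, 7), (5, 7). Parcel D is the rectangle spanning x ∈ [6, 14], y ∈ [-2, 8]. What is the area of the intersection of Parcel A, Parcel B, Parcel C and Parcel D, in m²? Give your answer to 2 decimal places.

16.47

The intersection is the polygon with vertices (9,4), (8,2), (6,1.714), (6,2), (6,6.833), (7.4,8), (9,8).
By the shoelace formula its area is 16.47.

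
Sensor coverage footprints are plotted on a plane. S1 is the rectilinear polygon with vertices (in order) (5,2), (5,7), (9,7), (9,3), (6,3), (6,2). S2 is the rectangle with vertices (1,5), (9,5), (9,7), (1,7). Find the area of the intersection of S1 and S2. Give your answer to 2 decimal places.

The intersection is the polygon with vertices (5,7), (9,7), (9,5), (5,5).
By the shoelace formula its area is 8.00.

8.00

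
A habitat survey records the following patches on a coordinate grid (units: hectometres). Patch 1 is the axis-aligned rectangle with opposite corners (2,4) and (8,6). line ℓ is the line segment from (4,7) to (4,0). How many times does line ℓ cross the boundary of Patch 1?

2

The segment meets the boundary at (4,4), (4,6).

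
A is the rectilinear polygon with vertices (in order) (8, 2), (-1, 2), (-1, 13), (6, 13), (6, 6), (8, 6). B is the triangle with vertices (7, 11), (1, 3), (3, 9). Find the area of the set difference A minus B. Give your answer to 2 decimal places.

|A| = 85, |A∩B| = 9.5833.
|A ∖ B| = |A| − |A∩B| = 85 − 9.5833 = 75.42.

75.42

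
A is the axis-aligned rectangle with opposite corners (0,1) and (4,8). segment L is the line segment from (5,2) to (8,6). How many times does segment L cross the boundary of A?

The segment lies entirely outside A and never meets its boundary.

0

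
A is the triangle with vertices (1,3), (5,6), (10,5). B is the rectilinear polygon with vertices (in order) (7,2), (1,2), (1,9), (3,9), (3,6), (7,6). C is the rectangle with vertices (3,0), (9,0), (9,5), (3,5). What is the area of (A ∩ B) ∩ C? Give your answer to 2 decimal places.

The region (A ∩ B) ∩ C is the polygon with vertices (7,4.333), (3,3.444), (3,4.5), (3.667,5), (7,5).
By the shoelace formula its area is 4.28.

4.28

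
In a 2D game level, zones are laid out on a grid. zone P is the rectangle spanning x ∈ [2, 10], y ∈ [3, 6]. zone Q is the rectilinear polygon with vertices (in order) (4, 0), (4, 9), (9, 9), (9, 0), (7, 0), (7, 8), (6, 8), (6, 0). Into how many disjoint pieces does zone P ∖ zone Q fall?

3

zone P ∖ zone Q splits into 3 disjoint pieces (area 3, area 3, area 6).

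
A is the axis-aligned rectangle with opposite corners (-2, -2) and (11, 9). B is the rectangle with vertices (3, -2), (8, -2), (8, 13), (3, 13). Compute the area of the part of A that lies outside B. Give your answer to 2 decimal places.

88.00

|A∩B|: x∈[3,8], y∈[-2,9] → 5·11 = 55.
|A| = 143.
|A ∖ B| = |A| − |A∩B| = 143 − 55 = 88.00.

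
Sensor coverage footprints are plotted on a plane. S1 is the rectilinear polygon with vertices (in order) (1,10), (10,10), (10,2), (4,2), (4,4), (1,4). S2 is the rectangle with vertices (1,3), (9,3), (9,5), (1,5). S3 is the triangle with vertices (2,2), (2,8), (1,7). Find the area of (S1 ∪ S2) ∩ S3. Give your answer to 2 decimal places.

2.90

The region (S1 ∪ S2) ∩ S3 is the polygon with vertices (1.8,3), (1,7), (2,8), (2,3).
By the shoelace formula its area is 2.90.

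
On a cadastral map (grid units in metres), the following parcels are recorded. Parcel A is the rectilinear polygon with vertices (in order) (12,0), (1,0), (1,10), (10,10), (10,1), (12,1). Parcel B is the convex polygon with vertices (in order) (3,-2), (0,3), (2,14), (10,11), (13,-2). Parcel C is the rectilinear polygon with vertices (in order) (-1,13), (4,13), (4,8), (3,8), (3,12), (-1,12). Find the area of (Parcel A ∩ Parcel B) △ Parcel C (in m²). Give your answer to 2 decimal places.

|Parcel A ∩ Parcel B| = 91.2621.
|(Parcel A ∩ Parcel B) ∩ Parcel C| = 2.
|(Parcel A ∩ Parcel B) △ Parcel C| = 91.2621 + 9 − 4 = 96.26.

96.26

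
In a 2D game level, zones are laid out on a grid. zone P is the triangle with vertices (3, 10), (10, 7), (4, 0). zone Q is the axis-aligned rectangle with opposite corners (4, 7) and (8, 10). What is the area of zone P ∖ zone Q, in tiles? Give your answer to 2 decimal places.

|zone P| = 33.5, |zone P∩zone Q| = 6.8571.
|zone P ∖ zone Q| = |zone P| − |zone P∩zone Q| = 33.5 − 6.8571 = 26.64.

26.64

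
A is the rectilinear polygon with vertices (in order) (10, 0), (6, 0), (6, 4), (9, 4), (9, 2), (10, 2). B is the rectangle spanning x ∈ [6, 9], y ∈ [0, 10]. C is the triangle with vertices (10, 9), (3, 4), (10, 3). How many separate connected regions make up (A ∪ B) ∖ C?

(A ∪ B) ∖ C splits into 2 disjoint pieces (area 12.0714, area 8.3571).

2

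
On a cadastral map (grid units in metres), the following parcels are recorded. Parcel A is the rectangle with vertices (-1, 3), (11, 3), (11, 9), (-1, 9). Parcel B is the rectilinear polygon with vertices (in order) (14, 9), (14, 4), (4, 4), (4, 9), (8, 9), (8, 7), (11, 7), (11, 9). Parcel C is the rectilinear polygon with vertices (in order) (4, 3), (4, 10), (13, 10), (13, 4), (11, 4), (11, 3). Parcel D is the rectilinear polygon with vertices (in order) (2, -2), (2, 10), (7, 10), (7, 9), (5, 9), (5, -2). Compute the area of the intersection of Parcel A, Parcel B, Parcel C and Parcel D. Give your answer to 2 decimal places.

5.00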